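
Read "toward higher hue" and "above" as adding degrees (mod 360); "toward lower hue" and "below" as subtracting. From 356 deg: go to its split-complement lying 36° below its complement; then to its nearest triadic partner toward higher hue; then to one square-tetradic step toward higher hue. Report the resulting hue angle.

350°

+144° (split-comp 36° ↓): 356 + 144 = 500 → 500 − 360 = 140°
+120° (triadic ↑): 140 + 120 = 260°
+90° (square ↑): 260 + 90 = 350°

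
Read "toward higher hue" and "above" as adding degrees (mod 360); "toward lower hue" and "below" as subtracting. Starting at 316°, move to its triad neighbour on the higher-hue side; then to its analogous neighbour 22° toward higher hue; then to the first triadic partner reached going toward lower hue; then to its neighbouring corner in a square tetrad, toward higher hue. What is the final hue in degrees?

triadic ↑ +120°: 316 + 120 = 436 → 436 − 360 = 76°
analog 22° ↑ +22°: 76 + 22 = 98°
triadic ↓ −120°: 98 − 120 = -22 → -22 + 360 = 338°
square ↑ +90°: 338 + 90 = 428 → 428 − 360 = 68°

68°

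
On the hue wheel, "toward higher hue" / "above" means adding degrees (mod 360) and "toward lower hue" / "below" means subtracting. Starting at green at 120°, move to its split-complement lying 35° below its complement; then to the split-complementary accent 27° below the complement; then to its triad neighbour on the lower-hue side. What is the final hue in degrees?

120 + 145 = 265°   (split-comp 35° ↓)
265 + 153 = 418 → 418 − 360 = 58°   (split-comp 27° ↓)
58 − 120 = -62 → -62 + 360 = 298°   (triadic ↓)

298°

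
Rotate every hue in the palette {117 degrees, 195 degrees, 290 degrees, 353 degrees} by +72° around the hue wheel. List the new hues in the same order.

189°, 267°, 2°, 65°

117 + 72 = 189°
195 + 72 = 267°
290 + 72 = 362 → 362 − 360 = 2°
353 + 72 = 425 → 425 − 360 = 65°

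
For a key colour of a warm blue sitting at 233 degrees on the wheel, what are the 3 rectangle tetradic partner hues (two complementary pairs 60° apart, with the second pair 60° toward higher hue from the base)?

A rectangular tetradic uses two complementary pairs 60° apart: offsets 0°, 60°, 180°, 240°.
233 + 60 = 293°
233 + 180 = 413 → 413 − 360 = 53°
233 + 240 = 473 → 473 − 360 = 113°

293°, 53°, 113°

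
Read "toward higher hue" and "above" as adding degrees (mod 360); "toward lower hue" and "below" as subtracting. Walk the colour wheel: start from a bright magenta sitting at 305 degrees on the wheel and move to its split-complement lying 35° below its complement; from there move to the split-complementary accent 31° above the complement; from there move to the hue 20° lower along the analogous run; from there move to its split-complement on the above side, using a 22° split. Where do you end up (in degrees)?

123°

305 + 145 = 450 → 450 − 360 = 90°   (split-comp 35° ↓)
90 + 211 = 301°   (split-comp 31° ↑)
301 − 20 = 281°   (analog 20° ↓)
281 + 202 = 483 → 483 − 360 = 123°   (split-comp 22° ↑)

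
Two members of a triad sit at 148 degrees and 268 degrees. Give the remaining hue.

28°

A triad spaces three hues 120° apart.
The full set is {28°, 148°, 268°}.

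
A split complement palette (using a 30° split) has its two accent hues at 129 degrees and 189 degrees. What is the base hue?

339°

The accents sit 30° either side of the complement, so the complement is their short-arc midpoint on the wheel.
Short-arc midpoint of 129° and 189°: 159°.
Base is 180° from the complement: 159 − 180 = -21 → -21 + 360 = 339°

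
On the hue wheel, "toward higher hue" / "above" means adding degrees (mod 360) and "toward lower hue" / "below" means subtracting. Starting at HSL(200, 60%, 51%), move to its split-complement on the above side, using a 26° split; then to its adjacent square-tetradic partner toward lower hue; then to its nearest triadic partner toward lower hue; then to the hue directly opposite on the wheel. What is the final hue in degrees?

16°

+206° (split-comp 26° ↑): 200 + 206 = 406 → 406 − 360 = 46°
−90° (square ↓): 46 − 90 = -44 → -44 + 360 = 316°
−120° (triadic ↓): 316 − 120 = 196°
+180° (complement): 196 + 180 = 376 → 376 − 360 = 16°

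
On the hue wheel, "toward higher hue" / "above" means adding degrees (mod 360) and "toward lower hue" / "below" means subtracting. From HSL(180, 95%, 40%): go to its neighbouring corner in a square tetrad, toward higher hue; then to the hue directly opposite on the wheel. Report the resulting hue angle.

90°

square ↑ +90°: 180 + 90 = 270°
complement +180°: 270 + 180 = 450 → 450 − 360 = 90°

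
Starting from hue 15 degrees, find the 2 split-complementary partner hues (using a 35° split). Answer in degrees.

160° and 230°

Split-complementary hues sit 35° either side of the complement.
Complement of 15 degrees: 15 + 180 = 195°
195 − 35 = 160°
195 + 35 = 230°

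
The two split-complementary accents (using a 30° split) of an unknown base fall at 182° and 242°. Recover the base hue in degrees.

The accents sit 30° either side of the complement, so the complement is their short-arc midpoint on the wheel.
Short-arc midpoint of 182° and 242°: 212°.
Base is 180° from the complement: 212 − 180 = 32°

32°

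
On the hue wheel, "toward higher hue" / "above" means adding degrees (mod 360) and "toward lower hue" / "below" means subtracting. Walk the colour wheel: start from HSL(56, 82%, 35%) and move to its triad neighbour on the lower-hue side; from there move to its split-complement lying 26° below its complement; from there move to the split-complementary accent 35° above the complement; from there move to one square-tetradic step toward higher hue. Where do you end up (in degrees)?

35°

−120° (triadic ↓): 56 − 120 = -64 → -64 + 360 = 296°
+154° (split-comp 26° ↓): 296 + 154 = 450 → 450 − 360 = 90°
+215° (split-comp 35° ↑): 90 + 215 = 305°
+90° (square ↑): 305 + 90 = 395 → 395 − 360 = 35°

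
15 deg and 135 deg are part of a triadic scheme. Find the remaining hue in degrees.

255°

A triad places three hues 120° apart.
The full set through 15° is {15°, 135°, 255°}.
Given {15°, 135°}, the missing hue is 255°.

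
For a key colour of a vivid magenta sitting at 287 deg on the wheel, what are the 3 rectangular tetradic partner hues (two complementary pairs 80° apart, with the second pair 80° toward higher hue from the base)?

A rectangular tetradic uses two complementary pairs 80° apart: offsets 0°, 80°, 180°, 260°.
287 + 80 = 367 → 367 − 360 = 7°
287 + 180 = 467 → 467 − 360 = 107°
287 + 260 = 547 → 547 − 360 = 187°

7°, 107°, 187°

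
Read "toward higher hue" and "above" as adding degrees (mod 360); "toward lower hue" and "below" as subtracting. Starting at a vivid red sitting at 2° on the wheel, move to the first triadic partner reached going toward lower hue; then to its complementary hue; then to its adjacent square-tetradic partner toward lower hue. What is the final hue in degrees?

332°

2 − 120 = -118 → -118 + 360 = 242°   (triadic ↓)
242 + 180 = 422 → 422 − 360 = 62°   (complement)
62 − 90 = -28 → -28 + 360 = 332°   (square ↓)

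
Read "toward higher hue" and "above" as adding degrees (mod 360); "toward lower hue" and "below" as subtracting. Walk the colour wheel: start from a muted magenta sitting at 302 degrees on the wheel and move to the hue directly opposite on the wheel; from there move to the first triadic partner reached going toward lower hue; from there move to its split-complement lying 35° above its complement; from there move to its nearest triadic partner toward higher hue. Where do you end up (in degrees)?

337°

302 + 180 = 482 → 482 − 360 = 122°   (complement)
122 − 120 = 2°   (triadic ↓)
2 + 215 = 217°   (split-comp 35° ↑)
217 + 120 = 337°   (triadic ↑)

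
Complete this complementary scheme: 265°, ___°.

85°

The complement sits 180° across the wheel.
The full set through 265° is {85°, 265°}.
Given {265°}, the missing hue is 85°.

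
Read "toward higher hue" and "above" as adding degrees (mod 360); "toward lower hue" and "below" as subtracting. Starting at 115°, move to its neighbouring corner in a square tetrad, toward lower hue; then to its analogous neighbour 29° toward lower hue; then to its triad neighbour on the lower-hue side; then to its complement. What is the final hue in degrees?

115 − 90 = 25°   (square ↓)
25 − 29 = -4 → -4 + 360 = 356°   (analog 29° ↓)
356 − 120 = 236°   (triadic ↓)
236 + 180 = 416 → 416 − 360 = 56°   (complement)

56°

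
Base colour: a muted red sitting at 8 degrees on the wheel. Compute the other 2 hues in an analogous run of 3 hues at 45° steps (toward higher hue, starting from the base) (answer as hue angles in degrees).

53° and 98°

Analogous hues sit every 45° along the wheel.
8 + 45 = 53°
8 + 90 = 98°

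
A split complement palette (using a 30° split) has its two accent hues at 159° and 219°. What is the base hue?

The accents sit 30° either side of the complement, so the complement is their short-arc midpoint on the wheel.
Short-arc midpoint of 159° and 219°: 189°.
Base is 180° from the complement: 189 − 180 = 9°

9°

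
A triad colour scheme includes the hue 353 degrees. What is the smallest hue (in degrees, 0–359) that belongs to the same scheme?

113°

A triad places three hues 120° apart.
The full set through 353° is {113°, 233°, 353°}.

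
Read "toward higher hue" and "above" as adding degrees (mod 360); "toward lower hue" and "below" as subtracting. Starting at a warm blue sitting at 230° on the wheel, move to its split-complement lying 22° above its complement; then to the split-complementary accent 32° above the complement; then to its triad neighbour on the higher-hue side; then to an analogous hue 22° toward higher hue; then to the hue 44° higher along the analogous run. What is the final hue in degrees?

110°

+202° (split-comp 22° ↑): 230 + 202 = 432 → 432 − 360 = 72°
+212° (split-comp 32° ↑): 72 + 212 = 284°
+120° (triadic ↑): 284 + 120 = 404 → 404 − 360 = 44°
+22° (analog 22° ↑): 44 + 22 = 66°
+44° (analog 44° ↑): 66 + 44 = 110°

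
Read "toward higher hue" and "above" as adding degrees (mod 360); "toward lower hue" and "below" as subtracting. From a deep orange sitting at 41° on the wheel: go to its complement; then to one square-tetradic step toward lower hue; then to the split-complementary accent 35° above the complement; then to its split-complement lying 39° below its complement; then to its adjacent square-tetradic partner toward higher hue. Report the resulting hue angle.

217°

complement +180°: 41 + 180 = 221°
square ↓ −90°: 221 − 90 = 131°
split-comp 35° ↑ +215°: 131 + 215 = 346°
split-comp 39° ↓ +141°: 346 + 141 = 487 → 487 − 360 = 127°
square ↑ +90°: 127 + 90 = 217°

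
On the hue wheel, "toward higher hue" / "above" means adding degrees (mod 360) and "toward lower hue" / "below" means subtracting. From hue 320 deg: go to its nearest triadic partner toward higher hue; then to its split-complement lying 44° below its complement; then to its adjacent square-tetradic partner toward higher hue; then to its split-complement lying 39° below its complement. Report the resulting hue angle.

87°

320 + 120 = 440 → 440 − 360 = 80°   (triadic ↑)
80 + 136 = 216°   (split-comp 44° ↓)
216 + 90 = 306°   (square ↑)
306 + 141 = 447 → 447 − 360 = 87°   (split-comp 39° ↓)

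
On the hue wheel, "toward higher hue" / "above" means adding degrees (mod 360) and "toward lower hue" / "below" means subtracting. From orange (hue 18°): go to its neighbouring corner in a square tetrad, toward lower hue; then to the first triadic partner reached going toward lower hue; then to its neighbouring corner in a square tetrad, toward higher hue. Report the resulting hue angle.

18 − 90 = -72 → -72 + 360 = 288°   (square ↓)
288 − 120 = 168°   (triadic ↓)
168 + 90 = 258°   (square ↑)

258°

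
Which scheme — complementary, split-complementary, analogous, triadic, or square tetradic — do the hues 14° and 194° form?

Sort the hues: 14°, 194°.
Successive gaps around the wheel: 180°, 180°.
Two hues 180° apart are complementary.

complementary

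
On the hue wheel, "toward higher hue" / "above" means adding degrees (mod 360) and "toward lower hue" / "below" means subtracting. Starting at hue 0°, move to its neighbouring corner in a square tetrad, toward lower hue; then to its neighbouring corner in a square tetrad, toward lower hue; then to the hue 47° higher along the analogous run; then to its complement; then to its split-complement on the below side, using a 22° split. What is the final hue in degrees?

205°

0 − 90 = -90 → -90 + 360 = 270°   (square ↓)
270 − 90 = 180°   (square ↓)
180 + 47 = 227°   (analog 47° ↑)
227 + 180 = 407 → 407 − 360 = 47°   (complement)
47 + 158 = 205°   (split-comp 22° ↓)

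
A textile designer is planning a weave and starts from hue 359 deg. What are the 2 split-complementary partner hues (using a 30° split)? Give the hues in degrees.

149° and 209°

Split-complementary hues sit 30° either side of the complement.
Complement of 359 deg: 359 + 180 = 539 → 539 − 360 = 179°
179 − 30 = 149°
179 + 30 = 209°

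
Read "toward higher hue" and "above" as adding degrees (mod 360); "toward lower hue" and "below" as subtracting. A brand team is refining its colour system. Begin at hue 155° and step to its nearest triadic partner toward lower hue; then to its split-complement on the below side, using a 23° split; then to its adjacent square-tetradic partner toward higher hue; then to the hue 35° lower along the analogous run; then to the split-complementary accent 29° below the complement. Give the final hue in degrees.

38°

triadic ↓ −120°: 155 − 120 = 35°
split-comp 23° ↓ +157°: 35 + 157 = 192°
square ↑ +90°: 192 + 90 = 282°
analog 35° ↓ −35°: 282 − 35 = 247°
split-comp 29° ↓ +151°: 247 + 151 = 398 → 398 − 360 = 38°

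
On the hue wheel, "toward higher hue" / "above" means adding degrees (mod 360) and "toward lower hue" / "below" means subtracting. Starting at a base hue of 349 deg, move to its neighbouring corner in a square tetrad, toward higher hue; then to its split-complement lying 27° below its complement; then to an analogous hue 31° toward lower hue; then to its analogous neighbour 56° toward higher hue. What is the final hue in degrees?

square ↑ +90°: 349 + 90 = 439 → 439 − 360 = 79°
split-comp 27° ↓ +153°: 79 + 153 = 232°
analog 31° ↓ −31°: 232 − 31 = 201°
analog 56° ↑ +56°: 201 + 56 = 257°

257°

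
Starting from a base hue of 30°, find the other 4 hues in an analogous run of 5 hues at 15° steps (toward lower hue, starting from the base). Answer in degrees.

Analogous hues sit every 15° along the wheel.
30 − 15 = 15°
30 − 30 = 0°
30 − 45 = -15 → -15 + 360 = 345°
30 − 60 = -30 → -30 + 360 = 330°

15°, 0°, 345°, 330°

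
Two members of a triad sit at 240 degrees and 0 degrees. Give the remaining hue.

120°

A triad spaces three hues 120° apart.
The full set is {0°, 120°, 240°}.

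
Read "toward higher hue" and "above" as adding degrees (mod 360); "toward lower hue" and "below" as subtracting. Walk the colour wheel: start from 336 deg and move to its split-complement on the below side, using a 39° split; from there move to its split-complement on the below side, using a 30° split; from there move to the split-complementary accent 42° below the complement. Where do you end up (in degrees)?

+141° (split-comp 39° ↓): 336 + 141 = 477 → 477 − 360 = 117°
+150° (split-comp 30° ↓): 117 + 150 = 267°
+138° (split-comp 42° ↓): 267 + 138 = 405 → 405 − 360 = 45°

45°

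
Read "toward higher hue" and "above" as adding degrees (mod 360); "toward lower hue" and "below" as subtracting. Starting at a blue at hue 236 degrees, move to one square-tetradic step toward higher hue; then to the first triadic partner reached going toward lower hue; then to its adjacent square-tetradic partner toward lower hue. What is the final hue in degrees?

116°

+90° (square ↑): 236 + 90 = 326°
−120° (triadic ↓): 326 − 120 = 206°
−90° (square ↓): 206 − 90 = 116°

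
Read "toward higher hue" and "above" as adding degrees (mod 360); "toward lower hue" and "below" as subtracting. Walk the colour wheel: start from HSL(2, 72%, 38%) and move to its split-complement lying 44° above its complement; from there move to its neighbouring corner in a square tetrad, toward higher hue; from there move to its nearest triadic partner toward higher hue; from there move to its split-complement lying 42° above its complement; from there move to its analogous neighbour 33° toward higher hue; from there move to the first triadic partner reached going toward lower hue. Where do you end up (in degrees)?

split-comp 44° ↑ +224°: 2 + 224 = 226°
square ↑ +90°: 226 + 90 = 316°
triadic ↑ +120°: 316 + 120 = 436 → 436 − 360 = 76°
split-comp 42° ↑ +222°: 76 + 222 = 298°
analog 33° ↑ +33°: 298 + 33 = 331°
triadic ↓ −120°: 331 − 120 = 211°

211°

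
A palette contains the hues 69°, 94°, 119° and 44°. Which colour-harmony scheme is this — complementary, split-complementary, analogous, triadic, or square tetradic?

Sort the hues: 44°, 69°, 94°, 119°.
Successive gaps around the wheel: 25°, 25°, 25°, 285°.
A run of hues at equal small steps (25°) with one large closing gap is an analogous group.

analogous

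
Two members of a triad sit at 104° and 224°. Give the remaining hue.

344°

A triad spaces three hues 120° apart.
The full set is {104°, 224°, 344°}.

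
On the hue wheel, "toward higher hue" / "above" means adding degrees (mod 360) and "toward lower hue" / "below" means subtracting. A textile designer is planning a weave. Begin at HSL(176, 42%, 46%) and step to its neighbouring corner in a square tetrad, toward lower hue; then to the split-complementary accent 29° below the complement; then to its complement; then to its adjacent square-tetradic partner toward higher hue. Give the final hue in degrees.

−90° (square ↓): 176 − 90 = 86°
+151° (split-comp 29° ↓): 86 + 151 = 237°
+180° (complement): 237 + 180 = 417 → 417 − 360 = 57°
+90° (square ↑): 57 + 90 = 147°

147°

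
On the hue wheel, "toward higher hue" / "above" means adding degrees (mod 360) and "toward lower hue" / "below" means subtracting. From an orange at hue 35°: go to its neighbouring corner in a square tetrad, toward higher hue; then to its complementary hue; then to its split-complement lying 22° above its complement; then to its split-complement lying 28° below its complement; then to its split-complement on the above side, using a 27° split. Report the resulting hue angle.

146°

square ↑ +90°: 35 + 90 = 125°
complement +180°: 125 + 180 = 305°
split-comp 22° ↑ +202°: 305 + 202 = 507 → 507 − 360 = 147°
split-comp 28° ↓ +152°: 147 + 152 = 299°
split-comp 27° ↑ +207°: 299 + 207 = 506 → 506 − 360 = 146°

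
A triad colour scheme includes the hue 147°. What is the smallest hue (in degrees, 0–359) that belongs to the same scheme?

27°

A triad places three hues 120° apart.
The full set through 147° is {27°, 147°, 267°}.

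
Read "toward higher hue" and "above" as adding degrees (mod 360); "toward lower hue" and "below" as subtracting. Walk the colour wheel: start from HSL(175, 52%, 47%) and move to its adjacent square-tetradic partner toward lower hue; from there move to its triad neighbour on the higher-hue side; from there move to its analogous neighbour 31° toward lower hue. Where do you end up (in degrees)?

174°

−90° (square ↓): 175 − 90 = 85°
+120° (triadic ↑): 85 + 120 = 205°
−31° (analog 31° ↓): 205 − 31 = 174°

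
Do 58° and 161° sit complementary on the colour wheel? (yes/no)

Angular distance: |58 − 161| = 103 = 103°.
Complementary requires 180°.

no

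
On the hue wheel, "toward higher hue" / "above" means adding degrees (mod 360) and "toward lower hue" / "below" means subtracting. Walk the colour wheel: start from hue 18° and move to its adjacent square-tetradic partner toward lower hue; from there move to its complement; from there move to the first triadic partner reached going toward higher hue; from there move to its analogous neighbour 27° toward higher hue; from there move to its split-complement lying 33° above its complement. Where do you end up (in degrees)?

18 − 90 = -72 → -72 + 360 = 288°   (square ↓)
288 + 180 = 468 → 468 − 360 = 108°   (complement)
108 + 120 = 228°   (triadic ↑)
228 + 27 = 255°   (analog 27° ↑)
255 + 213 = 468 → 468 − 360 = 108°   (split-comp 33° ↑)

108°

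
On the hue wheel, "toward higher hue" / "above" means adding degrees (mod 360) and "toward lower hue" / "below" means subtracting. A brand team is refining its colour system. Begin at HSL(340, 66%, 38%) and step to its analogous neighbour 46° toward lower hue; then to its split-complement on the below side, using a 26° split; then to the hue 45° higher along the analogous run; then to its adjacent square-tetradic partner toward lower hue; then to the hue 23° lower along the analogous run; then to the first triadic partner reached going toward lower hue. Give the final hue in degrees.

260°

340 − 46 = 294°   (analog 46° ↓)
294 + 154 = 448 → 448 − 360 = 88°   (split-comp 26° ↓)
88 + 45 = 133°   (analog 45° ↑)
133 − 90 = 43°   (square ↓)
43 − 23 = 20°   (analog 23° ↓)
20 − 120 = -100 → -100 + 360 = 260°   (triadic ↓)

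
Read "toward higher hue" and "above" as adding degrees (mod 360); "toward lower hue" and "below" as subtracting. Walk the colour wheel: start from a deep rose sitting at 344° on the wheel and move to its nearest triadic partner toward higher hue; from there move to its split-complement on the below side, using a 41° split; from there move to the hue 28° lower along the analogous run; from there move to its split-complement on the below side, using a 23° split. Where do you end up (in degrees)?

triadic ↑ +120°: 344 + 120 = 464 → 464 − 360 = 104°
split-comp 41° ↓ +139°: 104 + 139 = 243°
analog 28° ↓ −28°: 243 − 28 = 215°
split-comp 23° ↓ +157°: 215 + 157 = 372 → 372 − 360 = 12°

12°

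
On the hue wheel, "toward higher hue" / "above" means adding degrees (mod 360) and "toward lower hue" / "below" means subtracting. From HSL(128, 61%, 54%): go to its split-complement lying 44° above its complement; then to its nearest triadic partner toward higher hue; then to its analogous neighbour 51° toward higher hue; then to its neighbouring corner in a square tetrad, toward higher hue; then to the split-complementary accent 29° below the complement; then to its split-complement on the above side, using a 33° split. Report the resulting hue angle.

257°

128 + 224 = 352°   (split-comp 44° ↑)
352 + 120 = 472 → 472 − 360 = 112°   (triadic ↑)
112 + 51 = 163°   (analog 51° ↑)
163 + 90 = 253°   (square ↑)
253 + 151 = 404 → 404 − 360 = 44°   (split-comp 29° ↓)
44 + 213 = 257°   (split-comp 33° ↑)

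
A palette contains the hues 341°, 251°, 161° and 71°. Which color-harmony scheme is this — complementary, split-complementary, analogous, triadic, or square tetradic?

Sort the hues: 71°, 161°, 251°, 341°.
Successive gaps around the wheel: 90°, 90°, 90°, 90°.
Four hues every 90° form a square tetradic scheme.

square tetradic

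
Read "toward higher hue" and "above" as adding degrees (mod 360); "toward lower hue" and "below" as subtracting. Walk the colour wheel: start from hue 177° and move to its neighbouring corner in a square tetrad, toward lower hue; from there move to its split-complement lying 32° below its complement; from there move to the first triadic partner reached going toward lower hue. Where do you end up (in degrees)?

−90° (square ↓): 177 − 90 = 87°
+148° (split-comp 32° ↓): 87 + 148 = 235°
−120° (triadic ↓): 235 − 120 = 115°

115°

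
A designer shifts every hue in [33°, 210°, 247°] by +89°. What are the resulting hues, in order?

122°, 299°, 336°

33 + 89 = 122°
210 + 89 = 299°
247 + 89 = 336°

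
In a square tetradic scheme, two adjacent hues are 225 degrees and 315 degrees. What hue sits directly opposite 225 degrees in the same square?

45°

A square tetradic scheme places four hues 90° apart; opposite corners are 180° apart.
225 + 180 = 405 → 405 − 360 = 45°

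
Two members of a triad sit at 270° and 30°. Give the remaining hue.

150°

A triad spaces three hues 120° apart.
The full set is {30°, 150°, 270°}.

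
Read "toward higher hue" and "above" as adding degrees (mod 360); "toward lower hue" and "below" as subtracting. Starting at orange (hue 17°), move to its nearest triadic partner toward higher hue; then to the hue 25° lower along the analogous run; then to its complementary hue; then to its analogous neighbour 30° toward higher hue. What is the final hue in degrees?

+120° (triadic ↑): 17 + 120 = 137°
−25° (analog 25° ↓): 137 − 25 = 112°
+180° (complement): 112 + 180 = 292°
+30° (analog 30° ↑): 292 + 30 = 322°

322°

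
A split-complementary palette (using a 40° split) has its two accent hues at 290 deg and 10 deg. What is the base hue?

The accents sit 40° either side of the complement, so the complement is their short-arc midpoint on the wheel.
Short-arc midpoint of 290° and 10°: 330°.
Base is 180° from the complement: 330 − 180 = 150°

150°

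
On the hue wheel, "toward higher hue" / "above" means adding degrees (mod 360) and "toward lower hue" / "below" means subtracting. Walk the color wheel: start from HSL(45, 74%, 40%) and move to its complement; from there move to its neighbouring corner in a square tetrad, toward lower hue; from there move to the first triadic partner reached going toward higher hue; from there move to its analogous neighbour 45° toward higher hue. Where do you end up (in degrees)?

300°

+180° (complement): 45 + 180 = 225°
−90° (square ↓): 225 − 90 = 135°
+120° (triadic ↑): 135 + 120 = 255°
+45° (analog 45° ↑): 255 + 45 = 300°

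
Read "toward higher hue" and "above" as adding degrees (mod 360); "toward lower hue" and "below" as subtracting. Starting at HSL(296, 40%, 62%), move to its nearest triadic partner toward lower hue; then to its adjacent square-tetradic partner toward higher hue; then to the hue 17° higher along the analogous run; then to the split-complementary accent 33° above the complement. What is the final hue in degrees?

296 − 120 = 176°   (triadic ↓)
176 + 90 = 266°   (square ↑)
266 + 17 = 283°   (analog 17° ↑)
283 + 213 = 496 → 496 − 360 = 136°   (split-comp 33° ↑)

136°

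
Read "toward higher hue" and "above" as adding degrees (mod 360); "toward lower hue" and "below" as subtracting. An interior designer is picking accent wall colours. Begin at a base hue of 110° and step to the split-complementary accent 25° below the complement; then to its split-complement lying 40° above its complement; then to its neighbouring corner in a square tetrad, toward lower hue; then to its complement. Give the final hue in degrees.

215°

110 + 155 = 265°   (split-comp 25° ↓)
265 + 220 = 485 → 485 − 360 = 125°   (split-comp 40° ↑)
125 − 90 = 35°   (square ↓)
35 + 180 = 215°   (complement)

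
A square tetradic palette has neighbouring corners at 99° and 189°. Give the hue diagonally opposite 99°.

279°

A square tetradic scheme places four hues 90° apart; opposite corners are 180° apart.
99 + 180 = 279°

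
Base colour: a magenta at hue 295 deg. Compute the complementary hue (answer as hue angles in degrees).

The complement sits 180° across the wheel.
295 + 180 = 475 → 475 − 360 = 115°

115°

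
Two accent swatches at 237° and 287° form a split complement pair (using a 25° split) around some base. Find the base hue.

The accents sit 25° either side of the complement, so the complement is their short-arc midpoint on the wheel.
Short-arc midpoint of 237° and 287°: 262°.
Base is 180° from the complement: 262 − 180 = 82°

82°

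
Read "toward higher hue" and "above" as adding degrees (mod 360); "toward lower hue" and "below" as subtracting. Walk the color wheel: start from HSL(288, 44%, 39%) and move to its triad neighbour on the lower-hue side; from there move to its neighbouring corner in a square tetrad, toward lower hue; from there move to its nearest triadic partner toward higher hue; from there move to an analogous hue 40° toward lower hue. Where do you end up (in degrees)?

158°

288 − 120 = 168°   (triadic ↓)
168 − 90 = 78°   (square ↓)
78 + 120 = 198°   (triadic ↑)
198 − 40 = 158°   (analog 40° ↓)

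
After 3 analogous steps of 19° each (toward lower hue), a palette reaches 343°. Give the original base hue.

40°

3 steps of 19° (toward lower hue) give a net shift of −57°.
Start = end − shift: 343 + 57 = 400 → 400 − 360 = 40°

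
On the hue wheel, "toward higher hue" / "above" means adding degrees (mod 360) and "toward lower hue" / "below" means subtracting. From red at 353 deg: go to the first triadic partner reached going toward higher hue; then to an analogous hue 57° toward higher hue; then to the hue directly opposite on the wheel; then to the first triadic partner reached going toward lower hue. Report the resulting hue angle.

triadic ↑ +120°: 353 + 120 = 473 → 473 − 360 = 113°
analog 57° ↑ +57°: 113 + 57 = 170°
complement +180°: 170 + 180 = 350°
triadic ↓ −120°: 350 − 120 = 230°

230°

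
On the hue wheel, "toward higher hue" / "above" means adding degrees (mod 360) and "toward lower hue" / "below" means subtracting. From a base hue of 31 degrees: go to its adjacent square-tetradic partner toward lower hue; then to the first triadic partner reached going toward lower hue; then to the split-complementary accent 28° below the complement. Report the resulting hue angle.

333°

square ↓ −90°: 31 − 90 = -59 → -59 + 360 = 301°
triadic ↓ −120°: 301 − 120 = 181°
split-comp 28° ↓ +152°: 181 + 152 = 333°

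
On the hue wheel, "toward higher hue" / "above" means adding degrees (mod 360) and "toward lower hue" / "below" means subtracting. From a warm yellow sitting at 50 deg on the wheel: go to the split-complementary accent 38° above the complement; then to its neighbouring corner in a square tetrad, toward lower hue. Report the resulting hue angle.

split-comp 38° ↑ +218°: 50 + 218 = 268°
square ↓ −90°: 268 − 90 = 178°

178°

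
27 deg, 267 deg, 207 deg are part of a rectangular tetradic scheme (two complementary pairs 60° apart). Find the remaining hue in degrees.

87°

A rectangular tetradic uses two complementary pairs 60° apart: offsets 0°, 60°, 180°, 240°.
Among {27°, 207°, 267°}, 207° and 27° are a 180° pair.
The remaining hue 267° needs its own complement: 267 + 180 = 447 → 447 − 360 = 87°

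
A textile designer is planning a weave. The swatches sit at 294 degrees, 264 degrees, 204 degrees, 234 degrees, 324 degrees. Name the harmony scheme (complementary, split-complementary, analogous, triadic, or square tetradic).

analogous

Sort the hues: 204°, 234°, 264°, 294°, 324°.
Successive gaps around the wheel: 30°, 30°, 30°, 30°, 240°.
A run of hues at equal small steps (30°) with one large closing gap is an analogous group.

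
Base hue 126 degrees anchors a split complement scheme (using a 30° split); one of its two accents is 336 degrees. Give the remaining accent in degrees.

276°

Split-complementary hues sit 30° either side of the complement.
Complement of the base 126°: 126 + 180 = 306°
The given accent 336° is 30° one side of 306°; the other accent sits 30° the other side: 306 − 30 = 276°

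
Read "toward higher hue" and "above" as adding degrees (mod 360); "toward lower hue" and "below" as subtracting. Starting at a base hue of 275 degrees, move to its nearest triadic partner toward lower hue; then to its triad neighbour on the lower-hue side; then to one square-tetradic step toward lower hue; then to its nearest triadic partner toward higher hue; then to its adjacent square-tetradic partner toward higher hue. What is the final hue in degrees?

155°

275 − 120 = 155°   (triadic ↓)
155 − 120 = 35°   (triadic ↓)
35 − 90 = -55 → -55 + 360 = 305°   (square ↓)
305 + 120 = 425 → 425 − 360 = 65°   (triadic ↑)
65 + 90 = 155°   (square ↑)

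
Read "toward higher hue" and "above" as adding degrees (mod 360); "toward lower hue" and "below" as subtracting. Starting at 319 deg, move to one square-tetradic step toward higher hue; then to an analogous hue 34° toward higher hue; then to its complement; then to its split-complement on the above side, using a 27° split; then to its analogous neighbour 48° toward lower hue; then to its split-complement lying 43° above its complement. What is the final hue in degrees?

319 + 90 = 409 → 409 − 360 = 49°   (square ↑)
49 + 34 = 83°   (analog 34° ↑)
83 + 180 = 263°   (complement)
263 + 207 = 470 → 470 − 360 = 110°   (split-comp 27° ↑)
110 − 48 = 62°   (analog 48° ↓)
62 + 223 = 285°   (split-comp 43° ↑)

285°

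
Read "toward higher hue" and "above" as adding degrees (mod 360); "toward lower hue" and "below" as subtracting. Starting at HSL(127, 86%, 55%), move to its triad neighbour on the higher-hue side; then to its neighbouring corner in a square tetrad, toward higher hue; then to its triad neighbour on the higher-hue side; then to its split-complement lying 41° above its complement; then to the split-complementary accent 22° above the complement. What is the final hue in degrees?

+120° (triadic ↑): 127 + 120 = 247°
+90° (square ↑): 247 + 90 = 337°
+120° (triadic ↑): 337 + 120 = 457 → 457 − 360 = 97°
+221° (split-comp 41° ↑): 97 + 221 = 318°
+202° (split-comp 22° ↑): 318 + 202 = 520 → 520 − 360 = 160°

160°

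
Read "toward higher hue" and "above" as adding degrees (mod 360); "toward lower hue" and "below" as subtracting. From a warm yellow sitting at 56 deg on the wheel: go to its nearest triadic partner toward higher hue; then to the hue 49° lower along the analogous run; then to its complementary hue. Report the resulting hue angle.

+120° (triadic ↑): 56 + 120 = 176°
−49° (analog 49° ↓): 176 − 49 = 127°
+180° (complement): 127 + 180 = 307°

307°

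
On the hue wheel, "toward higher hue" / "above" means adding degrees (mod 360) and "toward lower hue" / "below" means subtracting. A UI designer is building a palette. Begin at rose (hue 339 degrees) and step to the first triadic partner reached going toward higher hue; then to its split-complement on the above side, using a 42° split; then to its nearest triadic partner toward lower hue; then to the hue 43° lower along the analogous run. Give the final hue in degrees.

158°

triadic ↑ +120°: 339 + 120 = 459 → 459 − 360 = 99°
split-comp 42° ↑ +222°: 99 + 222 = 321°
triadic ↓ −120°: 321 − 120 = 201°
analog 43° ↓ −43°: 201 − 43 = 158°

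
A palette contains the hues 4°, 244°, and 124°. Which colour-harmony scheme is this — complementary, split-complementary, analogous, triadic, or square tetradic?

Sort the hues: 4°, 124°, 244°.
Successive gaps around the wheel: 120°, 120°, 120°.
Three hues equally spaced 120° apart form a triad.

triadic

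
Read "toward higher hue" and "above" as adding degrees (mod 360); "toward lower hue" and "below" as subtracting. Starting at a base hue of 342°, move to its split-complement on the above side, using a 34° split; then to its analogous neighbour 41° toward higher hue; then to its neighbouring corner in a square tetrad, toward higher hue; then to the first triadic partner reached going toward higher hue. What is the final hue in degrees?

87°

split-comp 34° ↑ +214°: 342 + 214 = 556 → 556 − 360 = 196°
analog 41° ↑ +41°: 196 + 41 = 237°
square ↑ +90°: 237 + 90 = 327°
triadic ↑ +120°: 327 + 120 = 447 → 447 − 360 = 87°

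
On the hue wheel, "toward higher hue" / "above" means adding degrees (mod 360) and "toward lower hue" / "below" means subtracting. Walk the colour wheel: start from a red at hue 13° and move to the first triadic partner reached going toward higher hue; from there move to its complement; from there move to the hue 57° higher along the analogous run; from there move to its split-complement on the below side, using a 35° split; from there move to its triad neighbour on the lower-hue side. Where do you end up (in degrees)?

triadic ↑ +120°: 13 + 120 = 133°
complement +180°: 133 + 180 = 313°
analog 57° ↑ +57°: 313 + 57 = 370 → 370 − 360 = 10°
split-comp 35° ↓ +145°: 10 + 145 = 155°
triadic ↓ −120°: 155 − 120 = 35°

35°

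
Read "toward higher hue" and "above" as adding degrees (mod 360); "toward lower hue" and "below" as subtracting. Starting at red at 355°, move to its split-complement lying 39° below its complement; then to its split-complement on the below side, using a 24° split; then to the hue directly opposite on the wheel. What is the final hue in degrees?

split-comp 39° ↓ +141°: 355 + 141 = 496 → 496 − 360 = 136°
split-comp 24° ↓ +156°: 136 + 156 = 292°
complement +180°: 292 + 180 = 472 → 472 − 360 = 112°

112°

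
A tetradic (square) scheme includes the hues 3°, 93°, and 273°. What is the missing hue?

A square tetradic scheme places four hues every 90°.
The full set through 3° is {3°, 93°, 183°, 273°}.
Given {3°, 93°, 273°}, the missing hue is 183°.

183°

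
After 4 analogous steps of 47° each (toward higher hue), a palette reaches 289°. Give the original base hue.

4 steps of 47° (toward higher hue) give a net shift of +188°.
Start = end − shift: 289 − 188 = 101°

101°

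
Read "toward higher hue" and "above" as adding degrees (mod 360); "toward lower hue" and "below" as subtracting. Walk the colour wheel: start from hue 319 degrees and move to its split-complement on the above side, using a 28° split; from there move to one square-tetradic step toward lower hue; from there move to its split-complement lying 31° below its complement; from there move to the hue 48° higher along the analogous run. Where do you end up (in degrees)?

319 + 208 = 527 → 527 − 360 = 167°   (split-comp 28° ↑)
167 − 90 = 77°   (square ↓)
77 + 149 = 226°   (split-comp 31° ↓)
226 + 48 = 274°   (analog 48° ↑)

274°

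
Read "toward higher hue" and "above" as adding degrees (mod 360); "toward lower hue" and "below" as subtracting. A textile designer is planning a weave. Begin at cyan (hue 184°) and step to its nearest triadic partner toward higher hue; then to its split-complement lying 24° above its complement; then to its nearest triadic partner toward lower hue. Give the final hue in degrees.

184 + 120 = 304°   (triadic ↑)
304 + 204 = 508 → 508 − 360 = 148°   (split-comp 24° ↑)
148 − 120 = 28°   (triadic ↓)

28°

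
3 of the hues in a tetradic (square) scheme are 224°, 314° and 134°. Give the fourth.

A square tetradic scheme places four hues every 90°.
The full set through 134° is {44°, 134°, 224°, 314°}.
Given {134°, 224°, 314°}, the missing hue is 44°.

44°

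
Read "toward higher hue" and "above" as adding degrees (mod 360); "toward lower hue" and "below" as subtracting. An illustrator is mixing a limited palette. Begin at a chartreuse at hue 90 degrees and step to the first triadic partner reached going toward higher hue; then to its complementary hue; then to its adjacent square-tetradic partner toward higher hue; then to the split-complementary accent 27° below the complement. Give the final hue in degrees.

triadic ↑ +120°: 90 + 120 = 210°
complement +180°: 210 + 180 = 390 → 390 − 360 = 30°
square ↑ +90°: 30 + 90 = 120°
split-comp 27° ↓ +153°: 120 + 153 = 273°

273°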